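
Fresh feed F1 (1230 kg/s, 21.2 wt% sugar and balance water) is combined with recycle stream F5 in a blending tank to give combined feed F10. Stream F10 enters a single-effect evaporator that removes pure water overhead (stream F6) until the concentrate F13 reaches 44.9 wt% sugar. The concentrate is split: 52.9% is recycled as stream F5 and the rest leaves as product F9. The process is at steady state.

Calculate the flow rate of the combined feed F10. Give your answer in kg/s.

1882 kg/s

Overall sugar balance (none leaves overhead): sugar in fresh feed = sugar in product, i.e. 1230×0.212 = (1−0.529)·F13·0.449.
F13 = 260.76/(0.449×0.471) = 1233 kg/s.
Recycle F5 = 0.529×1233 = 652.27 kg/s.
Combined feed F10 = 1230 + 652.27 = 1882.3 kg/s.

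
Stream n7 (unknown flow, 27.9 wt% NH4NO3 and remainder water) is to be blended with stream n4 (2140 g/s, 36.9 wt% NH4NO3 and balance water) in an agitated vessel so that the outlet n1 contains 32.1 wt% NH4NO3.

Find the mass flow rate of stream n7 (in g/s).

2446 g/s

Let n7 be the unknown flow. Total out = 2140 + n7.
NH4NO3 balance: 789.66 + 0.279·n7 = 0.321·(2140 + n7)
(0.279 − 0.321)·n7 = 0.321×2140 − 789.66 = -102.72
n7 = -102.72 / -0.042 = 2445.7 g/s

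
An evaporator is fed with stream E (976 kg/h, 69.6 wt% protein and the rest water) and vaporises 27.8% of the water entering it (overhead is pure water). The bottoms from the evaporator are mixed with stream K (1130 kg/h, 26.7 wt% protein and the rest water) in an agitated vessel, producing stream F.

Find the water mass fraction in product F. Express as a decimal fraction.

Vapour removed = 0.278×0.304×976 = 82.484 kg/h; concentrate = 893.52 kg/h.
water reaching the mixer = 214.22 (from concentrate) + 1130×0.733 = 1042.5 kg/h.
Product flow = 893.52 + 1130 = 2023.5 kg/h; water fraction = 0.515.

0.515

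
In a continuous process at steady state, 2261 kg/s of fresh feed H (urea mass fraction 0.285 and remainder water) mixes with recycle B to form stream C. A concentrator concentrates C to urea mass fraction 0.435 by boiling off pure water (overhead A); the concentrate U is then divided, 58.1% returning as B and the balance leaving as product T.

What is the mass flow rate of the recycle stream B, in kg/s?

2054 kg/s

Overall urea balance (none leaves overhead): urea in fresh feed = urea in product, i.e. 2261×0.285 = (1−0.581)·U·0.435.
U = 644.38/(0.435×0.419) = 3535.4 kg/s.
Recycle B = 0.581×3535.4 = 2054.1 kg/s.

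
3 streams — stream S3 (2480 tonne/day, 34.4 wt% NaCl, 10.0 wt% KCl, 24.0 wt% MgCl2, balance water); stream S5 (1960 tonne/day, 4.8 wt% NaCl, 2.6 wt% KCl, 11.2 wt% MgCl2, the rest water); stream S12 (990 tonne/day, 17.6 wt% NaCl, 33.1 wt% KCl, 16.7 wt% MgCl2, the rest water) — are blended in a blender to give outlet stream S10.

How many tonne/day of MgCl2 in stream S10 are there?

980 tonne/day

MgCl2 out = MgCl2 in = 2480×0.240 + 1960×0.112 + 990×0.167 = 980.05 tonne/day.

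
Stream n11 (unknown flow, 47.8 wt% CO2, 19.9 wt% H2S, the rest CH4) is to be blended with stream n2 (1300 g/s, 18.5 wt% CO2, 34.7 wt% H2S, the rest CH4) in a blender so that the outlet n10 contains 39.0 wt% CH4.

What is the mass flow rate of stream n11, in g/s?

1513 g/s

Let n11 be the unknown flow. Total out = 1300 + n11.
CH4 balance: 608.4 + 0.323·n11 = 0.390·(1300 + n11)
(0.323 − 0.390)·n11 = 0.390×1300 − 608.4 = -101.4
n11 = -101.4 / -0.067 = 1513.4 g/s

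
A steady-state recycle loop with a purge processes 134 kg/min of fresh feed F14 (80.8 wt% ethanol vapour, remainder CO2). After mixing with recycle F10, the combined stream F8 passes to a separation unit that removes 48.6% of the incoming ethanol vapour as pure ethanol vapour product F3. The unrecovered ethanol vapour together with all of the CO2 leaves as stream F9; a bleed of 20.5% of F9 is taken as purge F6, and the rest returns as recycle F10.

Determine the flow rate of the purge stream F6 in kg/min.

CO2 enters only via F14 and leaves only via the purge: 134×0.192 = 0.205×(CO2 in F9), and the separation unit passes all CO2, so CO2 in F8 = CO2 in F9 = 125.5 kg/min.
ethanol vapour in F8: m_A = 134×0.808 + (1−0.205)·(1−0.486)·m_A, so m_A = 108.27/0.5914 = 183.09 kg/min.
F9 = (1−0.486)×183.09 + 125.5 = 219.61 kg/min.
Purge F6 = 0.205×219.61 = 45.02 kg/min.

45.02 kg/min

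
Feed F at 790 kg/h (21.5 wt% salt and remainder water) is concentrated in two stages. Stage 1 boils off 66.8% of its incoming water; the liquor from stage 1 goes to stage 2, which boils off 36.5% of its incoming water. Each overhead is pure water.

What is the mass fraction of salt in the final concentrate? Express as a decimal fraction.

0.565

water in feed = 790×0.785 = 620.15 kg/h.
After stage 1: water left = (1−0.668)×620.15 = 205.89; stream total = 375.74 kg/h.
After stage 2: water left = (1−0.365)×205.89 = 130.74; final concentrate = 300.59 kg/h.
salt fraction = 169.85/300.59 = 0.565.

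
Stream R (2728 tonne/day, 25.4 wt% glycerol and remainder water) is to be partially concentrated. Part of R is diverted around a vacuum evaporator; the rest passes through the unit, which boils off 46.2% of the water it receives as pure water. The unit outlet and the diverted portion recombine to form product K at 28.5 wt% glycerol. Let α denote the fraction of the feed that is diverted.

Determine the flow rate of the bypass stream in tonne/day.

All 2728×0.254 = 692.91 tonne/day of glycerol reaches K, so K = 692.91/0.285 = 2431.3 tonne/day and vapour = 296.73 tonne/day.
The evaporator receives (1−α)·2728 of feed at 0.746 water and removes 0.462 of that water:
0.462×0.746×(1−α)×2728 = 296.73
(1−α) = 296.73/940.21 = 0.3156;  α = 0.6844.
Bypass flow = 0.6844×2728 = 1867 tonne/day.

1867 tonne/day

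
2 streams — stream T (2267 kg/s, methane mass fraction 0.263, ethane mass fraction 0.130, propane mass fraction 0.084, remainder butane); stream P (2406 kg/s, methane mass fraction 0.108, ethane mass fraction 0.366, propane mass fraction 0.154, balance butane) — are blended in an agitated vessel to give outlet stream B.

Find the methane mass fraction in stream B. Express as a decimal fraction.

0.183

Total flow out = 2267 + 2406 = 4673 kg/s.
methane in = 2267×0.263 + 2406×0.108 = 856.07 kg/s.
methane mass fraction in B = 856.07/4673 = 0.183.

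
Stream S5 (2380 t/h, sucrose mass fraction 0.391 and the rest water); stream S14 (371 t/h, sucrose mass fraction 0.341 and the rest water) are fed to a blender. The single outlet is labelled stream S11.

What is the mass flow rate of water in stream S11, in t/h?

water out = water in = 2380×0.609 + 371×0.659 = 1693.9 t/h.

1694 t/h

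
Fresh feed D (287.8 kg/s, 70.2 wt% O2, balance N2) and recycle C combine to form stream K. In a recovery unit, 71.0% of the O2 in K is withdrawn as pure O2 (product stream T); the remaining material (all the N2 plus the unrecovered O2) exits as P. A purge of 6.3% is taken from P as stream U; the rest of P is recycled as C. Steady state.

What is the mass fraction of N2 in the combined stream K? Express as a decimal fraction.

0.831

N2 enters only via D and leaves only via the purge: 287.8×0.298 = 0.063×(N2 in P), and the recovery unit passes all N2, so N2 in K = N2 in P = 1361.3 kg/s.
O2 in K: m_A = 287.8×0.702 + (1−0.063)·(1−0.710)·m_A, so m_A = 202.04/0.7283 = 277.42 kg/s.
K = 277.42 + 1361.3 = 1638.8 kg/s.
N2 fraction in K = 1361.3/1638.8 = 0.831.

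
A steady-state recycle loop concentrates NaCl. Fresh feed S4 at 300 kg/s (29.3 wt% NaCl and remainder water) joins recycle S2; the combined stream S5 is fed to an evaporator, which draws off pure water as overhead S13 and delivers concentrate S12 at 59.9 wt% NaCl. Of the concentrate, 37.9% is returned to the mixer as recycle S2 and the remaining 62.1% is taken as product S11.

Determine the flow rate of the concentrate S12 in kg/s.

Overall NaCl balance (none leaves overhead): NaCl in fresh feed = NaCl in product, i.e. 300×0.293 = (1−0.379)·S12·0.599.
S12 = 87.9/(0.599×0.621) = 236.3 kg/s.

236.3 kg/s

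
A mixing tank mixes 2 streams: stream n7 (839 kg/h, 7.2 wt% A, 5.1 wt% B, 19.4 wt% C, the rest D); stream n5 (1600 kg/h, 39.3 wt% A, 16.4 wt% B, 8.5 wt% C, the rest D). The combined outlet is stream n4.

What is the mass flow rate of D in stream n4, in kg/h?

1146 kg/h

D out = D in = 839×0.683 + 1600×0.358 = 1145.8 kg/h.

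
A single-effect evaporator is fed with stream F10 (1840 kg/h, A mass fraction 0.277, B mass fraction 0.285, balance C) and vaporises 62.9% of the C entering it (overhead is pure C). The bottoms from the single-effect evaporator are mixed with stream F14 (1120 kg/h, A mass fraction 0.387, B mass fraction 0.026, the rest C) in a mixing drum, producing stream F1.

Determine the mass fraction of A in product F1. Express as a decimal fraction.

0.384

Vapour removed = 0.629×0.438×1840 = 506.92 kg/h; concentrate = 1333.1 kg/h.
A reaching the mixer = 509.68 (from concentrate) + 1120×0.387 = 943.12 kg/h.
Product flow = 1333.1 + 1120 = 2453.1 kg/h; A fraction = 0.384.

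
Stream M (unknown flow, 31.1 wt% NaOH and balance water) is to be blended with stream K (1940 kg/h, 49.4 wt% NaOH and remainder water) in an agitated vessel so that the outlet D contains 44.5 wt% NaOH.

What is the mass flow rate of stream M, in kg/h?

Let M be the unknown flow. Total out = 1940 + M.
NaOH balance: 958.36 + 0.311·M = 0.445·(1940 + M)
(0.311 − 0.445)·M = 0.445×1940 − 958.36 = -95.06
M = -95.06 / -0.134 = 709.4 kg/h

709.4 kg/h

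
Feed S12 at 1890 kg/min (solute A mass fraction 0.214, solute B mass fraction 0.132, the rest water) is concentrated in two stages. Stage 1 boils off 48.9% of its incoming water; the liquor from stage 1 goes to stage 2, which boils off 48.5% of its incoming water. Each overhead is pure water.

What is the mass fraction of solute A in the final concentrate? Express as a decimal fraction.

water in feed = 1890×0.654 = 1236.1 kg/min.
After stage 1: water left = (1−0.489)×1236.1 = 631.63; stream total = 1285.6 kg/min.
After stage 2: water left = (1−0.485)×631.63 = 325.29; final concentrate = 979.23 kg/min.
solute A fraction = 404.46/979.23 = 0.413.

0.413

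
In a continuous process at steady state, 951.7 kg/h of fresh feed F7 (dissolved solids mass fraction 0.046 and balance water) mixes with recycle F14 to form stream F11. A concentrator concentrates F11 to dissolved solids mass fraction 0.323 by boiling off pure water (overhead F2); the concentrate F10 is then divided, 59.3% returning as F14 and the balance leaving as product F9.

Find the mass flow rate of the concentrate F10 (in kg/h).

Overall dissolved solids balance (none leaves overhead): dissolved solids in fresh feed = dissolved solids in product, i.e. 951.7×0.046 = (1−0.593)·F10·0.323.
F10 = 43.778/(0.323×0.407) = 333.01 kg/h.

333 kg/h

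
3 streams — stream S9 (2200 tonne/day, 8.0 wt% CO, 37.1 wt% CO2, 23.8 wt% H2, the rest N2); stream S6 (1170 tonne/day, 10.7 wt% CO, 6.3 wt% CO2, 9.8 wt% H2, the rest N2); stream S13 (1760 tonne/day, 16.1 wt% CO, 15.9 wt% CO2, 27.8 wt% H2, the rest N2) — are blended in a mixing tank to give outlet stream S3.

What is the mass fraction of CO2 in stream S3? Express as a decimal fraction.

Total flow out = 2200 + 1170 + 1760 = 5130 tonne/day.
CO2 in = 2200×0.371 + 1170×0.063 + 1760×0.159 = 1169.8 tonne/day.
CO2 mass fraction in S3 = 1169.8/5130 = 0.228.

0.228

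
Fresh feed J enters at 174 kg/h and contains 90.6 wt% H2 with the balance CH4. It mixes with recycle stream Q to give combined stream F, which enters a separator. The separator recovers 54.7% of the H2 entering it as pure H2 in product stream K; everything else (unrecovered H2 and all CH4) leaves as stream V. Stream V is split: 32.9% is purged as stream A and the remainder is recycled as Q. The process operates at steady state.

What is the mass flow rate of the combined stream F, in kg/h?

CH4 enters only via J and leaves only via the purge: 174×0.094 = 0.329×(CH4 in V), and the separator passes all CH4, so CH4 in F = CH4 in V = 49.714 kg/h.
H2 in F: m_A = 174×0.906 + (1−0.329)·(1−0.547)·m_A, so m_A = 157.64/0.6960 = 226.49 kg/h.
F = 226.49 + 49.714 = 276.2 kg/h.

276.2 kg/h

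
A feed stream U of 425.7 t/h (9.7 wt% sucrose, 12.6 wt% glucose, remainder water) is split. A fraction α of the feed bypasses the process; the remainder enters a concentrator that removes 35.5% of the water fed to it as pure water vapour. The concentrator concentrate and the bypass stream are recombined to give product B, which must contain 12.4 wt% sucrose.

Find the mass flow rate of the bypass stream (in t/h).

All 425.7×0.097 = 41.293 t/h of sucrose reaches B, so B = 41.293/0.124 = 333.01 t/h and vapour = 92.693 t/h.
The evaporator receives (1−α)·425.7 of feed at 0.777 water and removes 0.355 of that water:
0.355×0.777×(1−α)×425.7 = 92.693
(1−α) = 92.693/117.42 = 0.7894;  α = 0.2106.
Bypass flow = 0.2106×425.7 = 89.656 t/h.

89.66 t/h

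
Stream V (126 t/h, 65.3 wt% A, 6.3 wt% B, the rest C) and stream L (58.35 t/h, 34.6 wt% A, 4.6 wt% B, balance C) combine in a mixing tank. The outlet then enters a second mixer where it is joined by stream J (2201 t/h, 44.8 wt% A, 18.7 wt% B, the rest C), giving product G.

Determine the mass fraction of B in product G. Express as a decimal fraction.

Overall, product flow = 2385.3 t/h.
B in = 126×0.063 + 58.35×0.046 + 2201×0.187 = 422.21 t/h.
B fraction in G = 0.1770.

0.1770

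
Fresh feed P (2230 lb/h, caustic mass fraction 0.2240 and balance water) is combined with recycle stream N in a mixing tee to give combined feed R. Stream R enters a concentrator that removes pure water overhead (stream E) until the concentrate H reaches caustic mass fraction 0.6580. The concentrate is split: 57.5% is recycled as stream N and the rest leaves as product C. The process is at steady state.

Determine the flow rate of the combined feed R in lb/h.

Overall caustic balance (none leaves overhead): caustic in fresh feed = caustic in product, i.e. 2230×0.224 = (1−0.575)·H·0.658.
H = 499.52/(0.658×0.425) = 1786.2 lb/h.
Recycle N = 0.575×1786.2 = 1027.1 lb/h.
Combined feed R = 2230 + 1027.1 = 3257.1 lb/h.

3257 lb/h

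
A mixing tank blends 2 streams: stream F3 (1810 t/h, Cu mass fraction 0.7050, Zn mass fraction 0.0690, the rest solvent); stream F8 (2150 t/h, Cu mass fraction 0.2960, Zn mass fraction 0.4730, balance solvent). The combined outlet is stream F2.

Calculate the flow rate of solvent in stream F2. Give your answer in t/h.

solvent out = solvent in = 1810×0.226 + 2150×0.231 = 905.71 t/h.

905.7 t/h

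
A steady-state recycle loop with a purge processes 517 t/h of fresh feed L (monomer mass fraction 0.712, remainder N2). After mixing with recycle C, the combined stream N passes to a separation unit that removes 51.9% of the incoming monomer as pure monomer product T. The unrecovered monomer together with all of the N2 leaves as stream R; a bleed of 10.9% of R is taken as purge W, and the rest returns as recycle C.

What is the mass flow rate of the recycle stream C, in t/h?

N2 enters only via L and leaves only via the purge: 517×0.288 = 0.109×(N2 in R), and the separation unit passes all N2, so N2 in N = N2 in R = 1366 t/h.
monomer in N: m_A = 517×0.712 + (1−0.109)·(1−0.519)·m_A, so m_A = 368.1/0.5714 = 644.18 t/h.
R = (1−0.519)×644.18 + 1366 = 1675.9 t/h.
Recycle C = (1−0.109)×1675.9 = 1493.2 t/h.

1493 t/h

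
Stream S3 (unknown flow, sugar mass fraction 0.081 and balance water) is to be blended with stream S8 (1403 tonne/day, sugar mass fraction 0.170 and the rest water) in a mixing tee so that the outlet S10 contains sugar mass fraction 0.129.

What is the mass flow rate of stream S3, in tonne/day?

Let S3 be the unknown flow. Total out = 1403 + S3.
sugar balance: 238.51 + 0.081·S3 = 0.129·(1403 + S3)
(0.081 − 0.129)·S3 = 0.129×1403 − 238.51 = -57.523
S3 = -57.523 / -0.048 = 1198.4 tonne/day

1198 tonne/day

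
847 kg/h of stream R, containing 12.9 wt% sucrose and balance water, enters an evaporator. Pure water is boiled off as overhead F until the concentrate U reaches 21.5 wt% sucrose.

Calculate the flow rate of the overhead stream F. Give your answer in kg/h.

338.8 kg/h

sucrose is conserved: 847×0.129 = 109.26 kg/h all reports to the concentrate.
Concentrate = 109.26/(target fraction) = 508.2 kg/h.
Overhead = 847 − 508.2 = 338.8 kg/h.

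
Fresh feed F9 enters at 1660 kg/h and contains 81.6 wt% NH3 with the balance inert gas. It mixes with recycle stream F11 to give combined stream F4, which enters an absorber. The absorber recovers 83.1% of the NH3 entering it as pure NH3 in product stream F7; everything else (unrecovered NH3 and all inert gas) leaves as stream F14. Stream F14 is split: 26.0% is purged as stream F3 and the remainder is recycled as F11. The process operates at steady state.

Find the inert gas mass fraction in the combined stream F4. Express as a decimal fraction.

0.4314

inert gas enters only via F9 and leaves only via the purge: 1660×0.184 = 0.260×(inert gas in F14), and the absorber passes all inert gas, so inert gas in F4 = inert gas in F14 = 1174.8 kg/h.
NH3 in F4: m_A = 1660×0.816 + (1−0.260)·(1−0.831)·m_A, so m_A = 1354.6/0.8749 = 1548.2 kg/h.
F4 = 1548.2 + 1174.8 = 2722.9 kg/h.
inert gas fraction in F4 = 1174.8/2722.9 = 0.4314.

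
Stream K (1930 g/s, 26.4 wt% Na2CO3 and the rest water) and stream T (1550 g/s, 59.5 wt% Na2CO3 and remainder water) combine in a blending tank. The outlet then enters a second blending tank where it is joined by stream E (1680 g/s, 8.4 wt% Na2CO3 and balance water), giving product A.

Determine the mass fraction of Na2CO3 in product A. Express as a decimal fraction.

0.305

Overall, product flow = 5160 g/s.
Na2CO3 in = 1930×0.264 + 1550×0.595 + 1680×0.084 = 1572.9 g/s.
Na2CO3 fraction in A = 0.305.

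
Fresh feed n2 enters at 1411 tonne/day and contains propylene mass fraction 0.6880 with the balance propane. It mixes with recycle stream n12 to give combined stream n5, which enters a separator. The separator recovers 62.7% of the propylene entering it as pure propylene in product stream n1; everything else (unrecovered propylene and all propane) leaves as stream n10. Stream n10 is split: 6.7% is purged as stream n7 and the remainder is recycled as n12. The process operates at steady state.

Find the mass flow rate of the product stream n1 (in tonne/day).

propylene in n5: m_A = 1411×0.688 + (1−0.067)·(1−0.627)·m_A, so m_A = 970.77/0.6520 = 1488.9 tonne/day.
Product n1 = 0.627×1488.9 = 933.56 tonne/day.

933.6 tonne/day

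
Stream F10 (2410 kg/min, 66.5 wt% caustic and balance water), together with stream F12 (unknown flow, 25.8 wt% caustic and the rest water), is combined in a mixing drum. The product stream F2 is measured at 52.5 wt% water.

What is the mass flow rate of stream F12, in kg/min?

Let F12 be the unknown flow. Total out = 2410 + F12.
water balance: 807.35 + 0.742·F12 = 0.525·(2410 + F12)
(0.742 − 0.525)·F12 = 0.525×2410 − 807.35 = 457.9
F12 = 457.9 / 0.217 = 2110.1 kg/min

2110 kg/min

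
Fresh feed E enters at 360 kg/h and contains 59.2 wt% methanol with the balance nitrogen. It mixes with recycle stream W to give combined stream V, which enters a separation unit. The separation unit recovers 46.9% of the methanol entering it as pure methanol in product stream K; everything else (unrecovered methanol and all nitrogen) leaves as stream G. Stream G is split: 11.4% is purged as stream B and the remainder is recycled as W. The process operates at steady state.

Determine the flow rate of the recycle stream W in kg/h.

nitrogen enters only via E and leaves only via the purge: 360×0.408 = 0.114×(nitrogen in G), and the separation unit passes all nitrogen, so nitrogen in V = nitrogen in G = 1288.4 kg/h.
methanol in V: m_A = 360×0.592 + (1−0.114)·(1−0.469)·m_A, so m_A = 213.12/0.5295 = 402.47 kg/h.
G = (1−0.469)×402.47 + 1288.4 = 1502.1 kg/h.
Recycle W = (1−0.114)×1502.1 = 1330.9 kg/h.

1331 kg/h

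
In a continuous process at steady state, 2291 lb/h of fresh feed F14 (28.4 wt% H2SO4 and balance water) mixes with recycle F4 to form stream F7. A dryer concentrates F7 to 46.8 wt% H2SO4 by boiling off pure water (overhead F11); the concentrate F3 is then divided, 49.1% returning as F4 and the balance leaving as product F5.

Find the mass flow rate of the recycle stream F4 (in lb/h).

1341 lb/h

Overall H2SO4 balance (none leaves overhead): H2SO4 in fresh feed = H2SO4 in product, i.e. 2291×0.284 = (1−0.491)·F3·0.468.
F3 = 650.64/(0.468×0.509) = 2731.4 lb/h.
Recycle F4 = 0.491×2731.4 = 1341.1 lb/h.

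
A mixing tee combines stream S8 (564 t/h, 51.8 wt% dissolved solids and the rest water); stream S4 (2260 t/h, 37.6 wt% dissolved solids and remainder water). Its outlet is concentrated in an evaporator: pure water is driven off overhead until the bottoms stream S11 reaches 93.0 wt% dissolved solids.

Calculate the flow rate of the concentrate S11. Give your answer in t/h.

1228 t/h

dissolved solids entering = 564×0.518 + 2260×0.376 = 1141.9 t/h.
All dissolved solids reports to S11, so S11 = 1141.9/0.930 = 1227.9 t/h.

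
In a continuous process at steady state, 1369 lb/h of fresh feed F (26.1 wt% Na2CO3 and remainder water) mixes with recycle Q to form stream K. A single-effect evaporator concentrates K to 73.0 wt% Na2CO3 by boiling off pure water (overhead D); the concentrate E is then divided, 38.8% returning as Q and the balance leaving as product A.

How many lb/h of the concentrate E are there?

799.8 lb/h

Overall Na2CO3 balance (none leaves overhead): Na2CO3 in fresh feed = Na2CO3 in product, i.e. 1369×0.261 = (1−0.388)·E·0.730.
E = 357.31/(0.730×0.612) = 799.78 lb/h.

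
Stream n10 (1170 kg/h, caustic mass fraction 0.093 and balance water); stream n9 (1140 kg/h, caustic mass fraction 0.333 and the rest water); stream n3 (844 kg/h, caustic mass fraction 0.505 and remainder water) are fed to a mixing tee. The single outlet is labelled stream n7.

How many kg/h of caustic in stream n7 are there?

914.7 kg/h

caustic out = caustic in = 1170×0.093 + 1140×0.333 + 844×0.505 = 914.65 kg/h.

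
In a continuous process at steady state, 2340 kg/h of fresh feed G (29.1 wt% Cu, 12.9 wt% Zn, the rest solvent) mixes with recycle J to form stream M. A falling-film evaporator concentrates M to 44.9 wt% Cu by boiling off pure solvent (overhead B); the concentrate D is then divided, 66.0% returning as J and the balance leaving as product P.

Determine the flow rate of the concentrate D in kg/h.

Overall Cu balance (none leaves overhead): Cu in fresh feed = Cu in product, i.e. 2340×0.291 = (1−0.660)·D·0.449.
D = 680.94/(0.449×0.340) = 4460.5 kg/h.

4461 kg/h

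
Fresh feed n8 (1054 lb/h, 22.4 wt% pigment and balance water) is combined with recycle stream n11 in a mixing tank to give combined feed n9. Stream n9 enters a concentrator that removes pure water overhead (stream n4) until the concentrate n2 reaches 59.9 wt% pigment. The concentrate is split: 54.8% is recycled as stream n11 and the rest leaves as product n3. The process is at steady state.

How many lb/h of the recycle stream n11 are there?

477.9 lb/h

Overall pigment balance (none leaves overhead): pigment in fresh feed = pigment in product, i.e. 1054×0.224 = (1−0.548)·n2·0.599.
n2 = 236.1/(0.599×0.452) = 872.01 lb/h.
Recycle n11 = 0.548×872.01 = 477.86 lb/h.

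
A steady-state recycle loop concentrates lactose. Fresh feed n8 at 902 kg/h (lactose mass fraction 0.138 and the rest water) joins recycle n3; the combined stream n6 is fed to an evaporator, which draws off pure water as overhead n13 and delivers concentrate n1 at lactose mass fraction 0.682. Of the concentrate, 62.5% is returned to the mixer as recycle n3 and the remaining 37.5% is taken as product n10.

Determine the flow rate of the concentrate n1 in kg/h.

486.7 kg/h

Overall lactose balance (none leaves overhead): lactose in fresh feed = lactose in product, i.e. 902×0.138 = (1−0.625)·n1·0.682.
n1 = 124.48/(0.682×0.375) = 486.71 kg/h.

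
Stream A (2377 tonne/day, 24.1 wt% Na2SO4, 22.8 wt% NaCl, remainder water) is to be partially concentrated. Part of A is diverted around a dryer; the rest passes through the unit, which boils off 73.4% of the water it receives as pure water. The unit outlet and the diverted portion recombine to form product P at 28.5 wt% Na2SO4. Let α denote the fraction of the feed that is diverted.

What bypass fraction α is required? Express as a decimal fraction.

0.604

All 2377×0.241 = 572.86 tonne/day of Na2SO4 reaches P, so P = 572.86/0.285 = 2010 tonne/day and vapour = 366.98 tonne/day.
The evaporator receives (1−α)·2377 of feed at 0.531 water and removes 0.734 of that water:
0.734×0.531×(1−α)×2377 = 366.98
(1−α) = 366.98/926.45 = 0.3961;  α = 0.6039.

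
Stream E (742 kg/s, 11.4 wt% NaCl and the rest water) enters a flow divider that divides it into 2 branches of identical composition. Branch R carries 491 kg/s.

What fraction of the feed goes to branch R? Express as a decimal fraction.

Fraction to R = 491/742 = 0.6617.

0.662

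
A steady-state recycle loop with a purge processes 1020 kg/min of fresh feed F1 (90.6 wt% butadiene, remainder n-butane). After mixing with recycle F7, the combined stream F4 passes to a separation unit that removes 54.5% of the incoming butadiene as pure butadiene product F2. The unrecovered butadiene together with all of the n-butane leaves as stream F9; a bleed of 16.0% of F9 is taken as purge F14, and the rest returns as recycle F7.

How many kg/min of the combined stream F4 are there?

n-butane enters only via F1 and leaves only via the purge: 1020×0.094 = 0.160×(n-butane in F9), and the separation unit passes all n-butane, so n-butane in F4 = n-butane in F9 = 599.25 kg/min.
butadiene in F4: m_A = 1020×0.906 + (1−0.160)·(1−0.545)·m_A, so m_A = 924.12/0.6178 = 1495.8 kg/min.
F4 = 1495.8 + 599.25 = 2095.1 kg/min.

2095 kg/min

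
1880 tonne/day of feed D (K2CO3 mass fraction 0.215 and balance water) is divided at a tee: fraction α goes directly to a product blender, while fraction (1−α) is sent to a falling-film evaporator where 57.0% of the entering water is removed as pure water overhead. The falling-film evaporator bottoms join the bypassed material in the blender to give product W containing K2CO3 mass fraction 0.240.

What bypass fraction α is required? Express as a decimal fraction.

0.767

All 1880×0.215 = 404.2 tonne/day of K2CO3 reaches W, so W = 404.2/0.240 = 1684.2 tonne/day and vapour = 195.83 tonne/day.
The evaporator receives (1−α)·1880 of feed at 0.785 water and removes 0.570 of that water:
0.570×0.785×(1−α)×1880 = 195.83
(1−α) = 195.83/841.21 = 0.2328;  α = 0.7672.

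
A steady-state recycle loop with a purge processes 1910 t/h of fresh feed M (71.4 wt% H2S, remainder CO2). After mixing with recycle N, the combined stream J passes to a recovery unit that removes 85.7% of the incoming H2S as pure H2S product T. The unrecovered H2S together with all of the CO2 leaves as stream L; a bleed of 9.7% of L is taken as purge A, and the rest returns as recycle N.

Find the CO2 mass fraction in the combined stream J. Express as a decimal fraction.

0.782

CO2 enters only via M and leaves only via the purge: 1910×0.286 = 0.097×(CO2 in L), and the recovery unit passes all CO2, so CO2 in J = CO2 in L = 5631.5 t/h.
H2S in J: m_A = 1910×0.714 + (1−0.097)·(1−0.857)·m_A, so m_A = 1363.7/0.8709 = 1565.9 t/h.
J = 1565.9 + 5631.5 = 7197.5 t/h.
CO2 fraction in J = 5631.5/7197.5 = 0.782.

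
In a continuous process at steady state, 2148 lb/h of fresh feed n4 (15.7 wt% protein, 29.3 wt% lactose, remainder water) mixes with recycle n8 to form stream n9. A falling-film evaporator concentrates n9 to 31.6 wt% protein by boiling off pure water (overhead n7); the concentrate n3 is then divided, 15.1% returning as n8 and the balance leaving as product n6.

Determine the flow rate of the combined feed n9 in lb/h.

2338 lb/h

Overall protein balance (none leaves overhead): protein in fresh feed = protein in product, i.e. 2148×0.157 = (1−0.151)·n3·0.316.
n3 = 337.24/(0.316×0.849) = 1257 lb/h.
Recycle n8 = 0.151×1257 = 189.81 lb/h.
Combined feed n9 = 2148 + 189.81 = 2337.8 lb/h.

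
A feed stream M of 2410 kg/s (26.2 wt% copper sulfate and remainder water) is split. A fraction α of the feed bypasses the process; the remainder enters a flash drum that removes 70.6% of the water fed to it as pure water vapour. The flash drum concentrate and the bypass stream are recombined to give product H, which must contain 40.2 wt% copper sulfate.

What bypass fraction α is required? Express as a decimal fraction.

0.332

All 2410×0.262 = 631.42 kg/s of copper sulfate reaches H, so H = 631.42/0.402 = 1570.7 kg/s and vapour = 839.3 kg/s.
The evaporator receives (1−α)·2410 of feed at 0.738 water and removes 0.706 of that water:
0.706×0.738×(1−α)×2410 = 839.3
(1−α) = 839.3/1255.7 = 0.6684;  α = 0.3316.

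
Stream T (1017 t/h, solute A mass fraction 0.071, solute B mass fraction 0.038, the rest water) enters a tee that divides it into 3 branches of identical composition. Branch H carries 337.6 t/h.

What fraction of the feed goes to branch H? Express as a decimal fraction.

Fraction to H = 337.6/1017 = 0.3320.

0.332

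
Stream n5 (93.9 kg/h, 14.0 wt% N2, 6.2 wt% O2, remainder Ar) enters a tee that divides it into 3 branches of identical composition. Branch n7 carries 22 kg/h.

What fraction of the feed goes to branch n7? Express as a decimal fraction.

Fraction to n7 = 22/93.9 = 0.2343.

0.234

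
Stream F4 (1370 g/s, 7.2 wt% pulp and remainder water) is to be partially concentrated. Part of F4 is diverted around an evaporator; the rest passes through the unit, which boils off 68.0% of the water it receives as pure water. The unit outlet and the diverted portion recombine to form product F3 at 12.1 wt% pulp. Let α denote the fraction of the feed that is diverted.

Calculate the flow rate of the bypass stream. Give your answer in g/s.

All 1370×0.072 = 98.64 g/s of pulp reaches F3, so F3 = 98.64/0.121 = 815.21 g/s and vapour = 554.79 g/s.
The evaporator receives (1−α)·1370 of feed at 0.928 water and removes 0.680 of that water:
0.680×0.928×(1−α)×1370 = 554.79
(1−α) = 554.79/864.52 = 0.6417;  α = 0.3583.
Bypass flow = 0.3583×1370 = 490.83 g/s.

490.8 g/s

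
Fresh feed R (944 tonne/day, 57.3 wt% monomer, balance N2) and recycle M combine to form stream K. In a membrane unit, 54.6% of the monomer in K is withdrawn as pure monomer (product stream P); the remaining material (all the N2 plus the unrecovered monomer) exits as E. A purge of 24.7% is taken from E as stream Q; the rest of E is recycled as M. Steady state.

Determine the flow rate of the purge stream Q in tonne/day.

N2 enters only via R and leaves only via the purge: 944×0.427 = 0.247×(N2 in E), and the membrane unit passes all N2, so N2 in K = N2 in E = 1631.9 tonne/day.
monomer in K: m_A = 944×0.573 + (1−0.247)·(1−0.546)·m_A, so m_A = 540.91/0.6581 = 821.88 tonne/day.
E = (1−0.546)×821.88 + 1631.9 = 2005.1 tonne/day.
Purge Q = 0.247×2005.1 = 495.25 tonne/day.

495.3 tonne/day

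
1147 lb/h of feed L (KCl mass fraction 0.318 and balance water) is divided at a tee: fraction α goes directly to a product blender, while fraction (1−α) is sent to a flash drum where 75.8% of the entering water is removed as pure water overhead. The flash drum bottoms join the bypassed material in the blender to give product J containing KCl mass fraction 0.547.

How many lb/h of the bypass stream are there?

218.1 lb/h

All 1147×0.318 = 364.75 lb/h of KCl reaches J, so J = 364.75/0.547 = 666.81 lb/h and vapour = 480.19 lb/h.
The evaporator receives (1−α)·1147 of feed at 0.682 water and removes 0.758 of that water:
0.758×0.682×(1−α)×1147 = 480.19
(1−α) = 480.19/592.95 = 0.8098;  α = 0.1902.
Bypass flow = 0.1902×1147 = 218.12 lb/h.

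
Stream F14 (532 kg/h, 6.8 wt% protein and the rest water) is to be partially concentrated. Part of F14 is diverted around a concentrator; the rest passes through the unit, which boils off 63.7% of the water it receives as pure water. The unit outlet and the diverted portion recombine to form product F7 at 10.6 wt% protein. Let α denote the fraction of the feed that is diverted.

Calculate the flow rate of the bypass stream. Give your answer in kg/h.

All 532×0.068 = 36.176 kg/h of protein reaches F7, so F7 = 36.176/0.106 = 341.28 kg/h and vapour = 190.72 kg/h.
The evaporator receives (1−α)·532 of feed at 0.932 water and removes 0.637 of that water:
0.637×0.932×(1−α)×532 = 190.72
(1−α) = 190.72/315.84 = 0.6038;  α = 0.3962.
Bypass flow = 0.3962×532 = 210.76 kg/h.

210.8 kg/h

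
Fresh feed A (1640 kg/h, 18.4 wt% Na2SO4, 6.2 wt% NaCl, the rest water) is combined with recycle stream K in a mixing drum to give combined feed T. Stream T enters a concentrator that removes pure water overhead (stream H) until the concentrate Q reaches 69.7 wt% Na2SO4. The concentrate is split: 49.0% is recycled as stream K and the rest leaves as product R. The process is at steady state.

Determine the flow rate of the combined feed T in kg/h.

2056 kg/h

Overall Na2SO4 balance (none leaves overhead): Na2SO4 in fresh feed = Na2SO4 in product, i.e. 1640×0.184 = (1−0.490)·Q·0.697.
Q = 301.76/(0.697×0.510) = 848.9 kg/h.
Recycle K = 0.490×848.9 = 415.96 kg/h.
Combined feed T = 1640 + 415.96 = 2056 kg/h.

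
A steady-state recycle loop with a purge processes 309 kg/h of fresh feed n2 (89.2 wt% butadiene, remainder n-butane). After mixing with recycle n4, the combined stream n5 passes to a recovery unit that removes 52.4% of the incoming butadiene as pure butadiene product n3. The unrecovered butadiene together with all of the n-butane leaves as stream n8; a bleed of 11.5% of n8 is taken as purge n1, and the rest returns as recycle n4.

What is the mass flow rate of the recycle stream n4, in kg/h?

457.4 kg/h

n-butane enters only via n2 and leaves only via the purge: 309×0.108 = 0.115×(n-butane in n8), and the recovery unit passes all n-butane, so n-butane in n5 = n-butane in n8 = 290.19 kg/h.
butadiene in n5: m_A = 309×0.892 + (1−0.115)·(1−0.524)·m_A, so m_A = 275.63/0.5787 = 476.26 kg/h.
n8 = (1−0.524)×476.26 + 290.19 = 516.89 kg/h.
Recycle n4 = (1−0.115)×516.89 = 457.45 kg/h.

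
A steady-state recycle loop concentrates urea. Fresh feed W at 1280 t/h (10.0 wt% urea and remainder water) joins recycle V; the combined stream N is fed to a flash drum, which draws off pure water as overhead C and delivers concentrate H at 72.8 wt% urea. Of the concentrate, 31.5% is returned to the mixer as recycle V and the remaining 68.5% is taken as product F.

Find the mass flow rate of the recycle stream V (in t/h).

Overall urea balance (none leaves overhead): urea in fresh feed = urea in product, i.e. 1280×0.100 = (1−0.315)·H·0.728.
H = 128/(0.728×0.685) = 256.68 t/h.
Recycle V = 0.315×256.68 = 80.853 t/h.

80.85 t/h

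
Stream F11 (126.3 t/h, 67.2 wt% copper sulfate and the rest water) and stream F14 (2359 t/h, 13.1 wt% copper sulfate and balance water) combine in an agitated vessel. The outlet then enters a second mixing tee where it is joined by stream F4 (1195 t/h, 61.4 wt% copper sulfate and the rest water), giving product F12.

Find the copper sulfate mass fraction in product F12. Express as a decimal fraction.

Overall, product flow = 3680.3 t/h.
copper sulfate in = 126.3×0.672 + 2359×0.131 + 1195×0.614 = 1127.6 t/h.
copper sulfate fraction in F12 = 0.306.

0.306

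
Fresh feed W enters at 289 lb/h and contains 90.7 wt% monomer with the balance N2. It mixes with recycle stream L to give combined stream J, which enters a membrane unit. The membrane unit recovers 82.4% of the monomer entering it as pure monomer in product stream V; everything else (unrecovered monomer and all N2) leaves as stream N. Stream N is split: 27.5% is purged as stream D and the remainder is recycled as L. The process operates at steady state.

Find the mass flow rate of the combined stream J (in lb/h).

398.2 lb/h

N2 enters only via W and leaves only via the purge: 289×0.093 = 0.275×(N2 in N), and the membrane unit passes all N2, so N2 in J = N2 in N = 97.735 lb/h.
monomer in J: m_A = 289×0.907 + (1−0.275)·(1−0.824)·m_A, so m_A = 262.12/0.8724 = 300.46 lb/h.
J = 300.46 + 97.735 = 398.2 lb/h.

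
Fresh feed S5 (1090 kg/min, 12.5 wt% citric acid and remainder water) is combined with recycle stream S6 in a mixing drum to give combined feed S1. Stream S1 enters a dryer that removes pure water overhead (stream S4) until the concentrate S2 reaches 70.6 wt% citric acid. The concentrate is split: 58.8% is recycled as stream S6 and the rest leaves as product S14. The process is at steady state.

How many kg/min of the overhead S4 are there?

897 kg/min

Overall citric acid balance (none leaves overhead): citric acid in fresh feed = citric acid in product, i.e. 1090×0.125 = (1−0.588)·S2·0.706.
S2 = 136.25/(0.706×0.412) = 468.42 kg/min.
Recycle S6 = 0.588×468.42 = 275.43 kg/min.
Combined feed S1 = 1090 + 275.43 = 1365.4 kg/min.
Overhead S4 = S1 − S2 = 1365.4 − 468.42 = 897.01 kg/min.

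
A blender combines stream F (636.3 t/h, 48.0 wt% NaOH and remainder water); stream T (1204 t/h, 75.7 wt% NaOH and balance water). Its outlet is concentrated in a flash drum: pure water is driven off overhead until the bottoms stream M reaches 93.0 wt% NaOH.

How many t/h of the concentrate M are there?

NaOH entering = 636.3×0.480 + 1204×0.757 = 1216.9 t/h.
All NaOH reports to M, so M = 1216.9/0.930 = 1308.4 t/h.

1308 t/h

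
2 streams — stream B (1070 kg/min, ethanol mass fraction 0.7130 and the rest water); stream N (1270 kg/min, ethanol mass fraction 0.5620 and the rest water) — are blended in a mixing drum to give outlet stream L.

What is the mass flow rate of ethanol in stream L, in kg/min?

ethanol out = ethanol in = 1070×0.713 + 1270×0.562 = 1476.7 kg/min.

1477 kg/min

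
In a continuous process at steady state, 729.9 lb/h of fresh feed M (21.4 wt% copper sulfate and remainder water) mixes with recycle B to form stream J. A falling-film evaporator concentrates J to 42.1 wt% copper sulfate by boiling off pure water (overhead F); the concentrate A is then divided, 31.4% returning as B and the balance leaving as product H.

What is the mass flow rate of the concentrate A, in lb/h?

Overall copper sulfate balance (none leaves overhead): copper sulfate in fresh feed = copper sulfate in product, i.e. 729.9×0.214 = (1−0.314)·A·0.421.
A = 156.2/(0.421×0.686) = 540.84 lb/h.

540.8 lb/h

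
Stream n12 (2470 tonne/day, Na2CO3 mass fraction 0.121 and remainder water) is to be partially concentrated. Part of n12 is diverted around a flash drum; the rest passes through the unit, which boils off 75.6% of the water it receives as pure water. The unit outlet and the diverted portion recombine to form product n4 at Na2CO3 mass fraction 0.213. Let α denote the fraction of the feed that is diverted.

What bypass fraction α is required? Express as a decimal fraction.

All 2470×0.121 = 298.87 tonne/day of Na2CO3 reaches n4, so n4 = 298.87/0.213 = 1403.1 tonne/day and vapour = 1066.9 tonne/day.
The evaporator receives (1−α)·2470 of feed at 0.879 water and removes 0.756 of that water:
0.756×0.879×(1−α)×2470 = 1066.9
(1−α) = 1066.9/1641.4 = 0.6500;  α = 0.3500.

0.350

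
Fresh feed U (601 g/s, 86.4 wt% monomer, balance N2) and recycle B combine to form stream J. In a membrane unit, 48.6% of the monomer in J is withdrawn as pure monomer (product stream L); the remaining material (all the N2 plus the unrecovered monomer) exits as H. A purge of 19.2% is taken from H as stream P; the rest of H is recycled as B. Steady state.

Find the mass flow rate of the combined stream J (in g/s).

N2 enters only via U and leaves only via the purge: 601×0.136 = 0.192×(N2 in H), and the membrane unit passes all N2, so N2 in J = N2 in H = 425.71 g/s.
monomer in J: m_A = 601×0.864 + (1−0.192)·(1−0.486)·m_A, so m_A = 519.26/0.5847 = 888.1 g/s.
J = 888.1 + 425.71 = 1313.8 g/s.

1314 g/s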